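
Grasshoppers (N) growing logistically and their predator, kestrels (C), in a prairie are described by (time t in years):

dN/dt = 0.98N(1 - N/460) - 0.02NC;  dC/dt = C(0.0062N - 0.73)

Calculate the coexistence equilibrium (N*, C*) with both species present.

From dC/dt = 0 with C > 0: 0.0062N* = 0.73, so N* = 118.
Substitute into dN/dt = 0: 0.98(1 - 118/460) = 0.02C*.
The bracket is 0.744, giving C* = 0.729/0.02 = 36.5.

N* ≈ 118, C* ≈ 36.5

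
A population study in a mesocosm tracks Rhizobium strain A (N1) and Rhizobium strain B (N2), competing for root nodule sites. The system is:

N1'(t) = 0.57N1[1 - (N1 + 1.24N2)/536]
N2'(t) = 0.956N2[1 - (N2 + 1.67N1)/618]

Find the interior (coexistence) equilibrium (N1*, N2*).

N1* ≈ 215, N2* ≈ 259

Setting both brackets to zero gives the nullclines N1 + 1.24N2 = 536 and 1.67N1 + N2 = 618.
Substituting N2 = 618 - 1.67N1 into the first: N1(1 - 1.24·1.67) = 536 - 1.24·618.
So N1* = -230/-1.07 = 215, and then N2* = 618 - 1.67·215 = 259.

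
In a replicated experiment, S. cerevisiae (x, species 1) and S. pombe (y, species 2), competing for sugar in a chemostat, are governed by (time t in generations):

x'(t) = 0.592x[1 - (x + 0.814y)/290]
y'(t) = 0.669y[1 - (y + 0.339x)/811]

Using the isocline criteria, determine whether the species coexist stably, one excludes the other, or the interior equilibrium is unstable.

species 2 excludes species 1

Compare the nullcline intercepts: K1/α12 = 290/0.814 = 356 < K2 = 811; K2/α21 = 811/0.339 = 2390 > K1 = 290.
Since the inequalities point opposite ways, species 2 can invade but species 1 cannot.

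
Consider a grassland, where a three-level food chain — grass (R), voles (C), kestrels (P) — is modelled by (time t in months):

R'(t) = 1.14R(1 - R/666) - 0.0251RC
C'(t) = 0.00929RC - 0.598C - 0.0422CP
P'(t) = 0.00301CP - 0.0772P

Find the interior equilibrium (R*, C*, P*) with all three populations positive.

R* ≈ 290, C* ≈ 25.6, P* ≈ 49.7

From dP/dt = 0: 0.00301C* = 0.0772, so C* = 25.6.
From dR/dt = 0: 1.14(1 - R*/666) = 0.0251·25.6, giving R* = 666·(1 - 0.565) = 290.
From dC/dt = 0: 0.00929·290 - 0.598 = 0.0422P*, so P* = 2.1/0.0422 = 49.7.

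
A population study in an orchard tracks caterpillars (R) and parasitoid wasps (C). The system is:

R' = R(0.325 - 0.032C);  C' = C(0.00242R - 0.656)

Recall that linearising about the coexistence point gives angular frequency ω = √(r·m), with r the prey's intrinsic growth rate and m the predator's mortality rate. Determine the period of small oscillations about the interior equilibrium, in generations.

Here r = 0.325 and m = 0.656, so r·m = 0.213.
ω = √0.213 = 0.462 per generation, hence T = 2π/ω ≈ 13.6 generations.

T ≈ 13.6 generations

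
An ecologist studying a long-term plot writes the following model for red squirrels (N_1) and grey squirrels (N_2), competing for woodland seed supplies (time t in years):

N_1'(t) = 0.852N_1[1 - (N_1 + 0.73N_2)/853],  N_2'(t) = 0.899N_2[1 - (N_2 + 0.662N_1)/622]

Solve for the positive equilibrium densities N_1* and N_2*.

Setting both brackets to zero gives the nullclines N_1 + 0.73N_2 = 853 and 0.662N_1 + N_2 = 622.
Substituting N_2 = 622 - 0.662N_1 into the first: N_1(1 - 0.73·0.662) = 853 - 0.73·622.
So N_1* = 399/0.517 = 772, and then N_2* = 622 - 0.662·772 = 111.

N_1* ≈ 772, N_2* ≈ 111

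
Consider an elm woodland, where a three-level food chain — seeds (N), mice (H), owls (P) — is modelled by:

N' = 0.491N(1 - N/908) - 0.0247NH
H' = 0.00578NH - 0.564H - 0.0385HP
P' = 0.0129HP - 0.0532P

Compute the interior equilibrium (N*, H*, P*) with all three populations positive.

From dP/dt = 0: 0.0129H* = 0.0532, so H* = 4.12.
From dN/dt = 0: 0.491(1 - N*/908) = 0.0247·4.12, giving N* = 908·(1 - 0.207) = 720.
From dH/dt = 0: 0.00578·720 - 0.564 = 0.0385P*, so P* = 3.6/0.0385 = 93.4.

N* ≈ 720, H* ≈ 4.12, P* ≈ 93.4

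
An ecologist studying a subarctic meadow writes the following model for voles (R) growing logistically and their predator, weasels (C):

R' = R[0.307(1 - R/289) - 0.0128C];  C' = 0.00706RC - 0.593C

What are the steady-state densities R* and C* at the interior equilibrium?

R* ≈ 84, C* ≈ 17

From dC/dt = 0 with C > 0: 0.00706R* = 0.593, so R* = 84.
Substitute into dR/dt = 0: 0.307(1 - 84/289) = 0.0128C*.
The bracket is 0.709, giving C* = 0.218/0.0128 = 17.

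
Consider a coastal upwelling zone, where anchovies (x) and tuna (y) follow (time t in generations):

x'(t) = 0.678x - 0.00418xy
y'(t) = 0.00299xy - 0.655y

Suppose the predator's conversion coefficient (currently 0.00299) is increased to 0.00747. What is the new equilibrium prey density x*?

At the interior fixed point, setting dy/dt = 0 with y > 0 fixes x* = (predator death rate)/(xy coefficient) — independent of the other coefficients.
With the change, x* = 0.655/0.00747 = 87.7; it falls from 219.

x* ≈ 87.7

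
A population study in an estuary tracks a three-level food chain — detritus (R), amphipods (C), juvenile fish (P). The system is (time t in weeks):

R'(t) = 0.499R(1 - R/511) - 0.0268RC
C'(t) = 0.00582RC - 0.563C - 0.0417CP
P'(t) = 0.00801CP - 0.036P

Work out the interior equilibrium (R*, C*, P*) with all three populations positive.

R* ≈ 388, C* ≈ 4.49, P* ≈ 40.6

From dP/dt = 0: 0.00801C* = 0.036, so C* = 4.49.
From dR/dt = 0: 0.499(1 - R*/511) = 0.0268·4.49, giving R* = 511·(1 - 0.241) = 388.
From dC/dt = 0: 0.00582·388 - 0.563 = 0.0417P*, so P* = 1.69/0.0417 = 40.6.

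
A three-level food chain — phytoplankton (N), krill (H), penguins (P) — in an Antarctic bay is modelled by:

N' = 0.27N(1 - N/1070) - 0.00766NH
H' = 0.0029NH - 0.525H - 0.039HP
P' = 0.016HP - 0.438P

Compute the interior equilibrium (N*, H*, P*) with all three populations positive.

From dP/dt = 0: 0.016H* = 0.438, so H* = 27.4.
From dN/dt = 0: 0.27(1 - N*/1070) = 0.00766·27.4, giving N* = 1070·(1 - 0.777) = 239.
From dH/dt = 0: 0.0029·239 - 0.525 = 0.039P*, so P* = 0.168/0.039 = 4.31.

N* ≈ 239, H* ≈ 27.4, P* ≈ 4.31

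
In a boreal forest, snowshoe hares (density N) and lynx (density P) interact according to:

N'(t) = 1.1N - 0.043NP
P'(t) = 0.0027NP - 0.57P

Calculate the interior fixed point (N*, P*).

Set dP/dt = 0 with P > 0: 0.0027N - 0.57 = 0, so N* = 0.57/0.0027 = 211.
Set dN/dt = 0 with N > 0: 1.1 - 0.043P = 0, so P* = 1.1/0.043 = 25.6.

N* ≈ 211, P* ≈ 25.6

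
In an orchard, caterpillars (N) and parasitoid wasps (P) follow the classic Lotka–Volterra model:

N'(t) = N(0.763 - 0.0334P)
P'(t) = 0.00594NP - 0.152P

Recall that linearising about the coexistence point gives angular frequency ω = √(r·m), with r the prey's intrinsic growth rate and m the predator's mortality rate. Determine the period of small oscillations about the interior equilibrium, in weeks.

T ≈ 18.4 weeks

Here r = 0.763 and m = 0.152, so r·m = 0.116.
ω = √0.116 = 0.341 per week, hence T = 2π/ω ≈ 18.4 weeks.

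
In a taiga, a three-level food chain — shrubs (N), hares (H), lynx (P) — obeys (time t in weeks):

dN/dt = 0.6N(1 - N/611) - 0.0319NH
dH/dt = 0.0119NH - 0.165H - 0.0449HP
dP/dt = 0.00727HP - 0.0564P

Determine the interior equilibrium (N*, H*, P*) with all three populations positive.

From dP/dt = 0: 0.00727H* = 0.0564, so H* = 7.76.
From dN/dt = 0: 0.6(1 - N*/611) = 0.0319·7.76, giving N* = 611·(1 - 0.412) = 359.
From dH/dt = 0: 0.0119·359 - 0.165 = 0.0449P*, so P* = 4.11/0.0449 = 91.5.

N* ≈ 359, H* ≈ 7.76, P* ≈ 91.5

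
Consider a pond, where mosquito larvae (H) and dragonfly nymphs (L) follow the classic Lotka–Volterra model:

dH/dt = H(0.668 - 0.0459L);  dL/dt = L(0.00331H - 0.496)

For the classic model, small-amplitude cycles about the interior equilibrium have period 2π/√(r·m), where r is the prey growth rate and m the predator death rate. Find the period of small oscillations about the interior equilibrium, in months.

T ≈ 10.9 months

Here r = 0.668 and m = 0.496, so r·m = 0.331.
ω = √0.331 = 0.576 per month, hence T = 2π/ω ≈ 10.9 months.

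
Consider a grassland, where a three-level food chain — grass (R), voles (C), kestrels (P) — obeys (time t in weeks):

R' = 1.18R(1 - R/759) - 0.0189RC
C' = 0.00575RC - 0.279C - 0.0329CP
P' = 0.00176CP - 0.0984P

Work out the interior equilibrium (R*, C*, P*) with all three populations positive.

R* ≈ 79.3, C* ≈ 55.9, P* ≈ 5.38

From dP/dt = 0: 0.00176C* = 0.0984, so C* = 55.9.
From dR/dt = 0: 1.18(1 - R*/759) = 0.0189·55.9, giving R* = 759·(1 - 0.895) = 79.3.
From dC/dt = 0: 0.00575·79.3 - 0.279 = 0.0329P*, so P* = 0.177/0.0329 = 5.38.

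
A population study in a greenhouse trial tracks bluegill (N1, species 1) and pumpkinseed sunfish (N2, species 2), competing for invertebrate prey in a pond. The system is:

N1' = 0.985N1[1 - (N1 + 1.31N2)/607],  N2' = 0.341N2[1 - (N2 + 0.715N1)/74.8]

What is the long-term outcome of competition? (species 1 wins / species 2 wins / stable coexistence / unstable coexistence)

species 1 excludes species 2

Compare the nullcline intercepts: K1/α12 = 607/1.31 = 463 > K2 = 74.8; K2/α21 = 74.8/0.715 = 105 < K1 = 607.
Since the inequalities point opposite ways, species 1 can invade but species 2 cannot.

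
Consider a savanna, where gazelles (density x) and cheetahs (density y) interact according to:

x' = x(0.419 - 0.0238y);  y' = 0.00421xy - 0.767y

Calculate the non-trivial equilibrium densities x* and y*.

x* ≈ 182, y* ≈ 17.6

Set dy/dt = 0 with y > 0: 0.00421x - 0.767 = 0, so x* = 0.767/0.00421 = 182.
Set dx/dt = 0 with x > 0: 0.419 - 0.0238y = 0, so y* = 0.419/0.0238 = 17.6.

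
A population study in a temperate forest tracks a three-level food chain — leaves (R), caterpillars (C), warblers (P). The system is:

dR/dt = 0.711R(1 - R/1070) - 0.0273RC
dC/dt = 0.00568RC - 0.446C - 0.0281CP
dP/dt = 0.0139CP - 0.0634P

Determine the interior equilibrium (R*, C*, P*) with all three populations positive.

R* ≈ 883, C* ≈ 4.56, P* ≈ 163

From dP/dt = 0: 0.0139C* = 0.0634, so C* = 4.56.
From dR/dt = 0: 0.711(1 - R*/1070) = 0.0273·4.56, giving R* = 1070·(1 - 0.175) = 883.
From dC/dt = 0: 0.00568·883 - 0.446 = 0.0281P*, so P* = 4.57/0.0281 = 163.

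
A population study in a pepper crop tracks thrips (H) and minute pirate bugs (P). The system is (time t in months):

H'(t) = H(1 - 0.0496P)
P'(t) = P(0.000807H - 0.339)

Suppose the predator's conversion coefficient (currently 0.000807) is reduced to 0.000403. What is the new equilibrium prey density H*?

At the interior fixed point, setting dP/dt = 0 with P > 0 fixes H* = (predator death rate)/(HP coefficient) — independent of the other coefficients.
With the change, H* = 0.339/0.000403 = 841; it rises from 420.

H* ≈ 841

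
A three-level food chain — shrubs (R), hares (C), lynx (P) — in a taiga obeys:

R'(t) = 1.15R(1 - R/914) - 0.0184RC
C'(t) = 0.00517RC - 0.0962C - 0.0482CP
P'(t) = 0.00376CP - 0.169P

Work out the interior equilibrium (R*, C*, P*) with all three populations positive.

R* ≈ 257, C* ≈ 44.9, P* ≈ 25.5

From dP/dt = 0: 0.00376C* = 0.169, so C* = 44.9.
From dR/dt = 0: 1.15(1 - R*/914) = 0.0184·44.9, giving R* = 914·(1 - 0.719) = 257.
From dC/dt = 0: 0.00517·257 - 0.0962 = 0.0482P*, so P* = 1.23/0.0482 = 25.5.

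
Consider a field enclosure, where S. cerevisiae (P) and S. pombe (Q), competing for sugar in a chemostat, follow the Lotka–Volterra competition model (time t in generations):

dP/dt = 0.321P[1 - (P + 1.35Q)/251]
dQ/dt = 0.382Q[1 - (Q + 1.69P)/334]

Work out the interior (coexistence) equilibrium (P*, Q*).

P* ≈ 156, Q* ≈ 70.4

Setting both brackets to zero gives the nullclines P + 1.35Q = 251 and 1.69P + Q = 334.
Substituting Q = 334 - 1.69P into the first: P(1 - 1.35·1.69) = 251 - 1.35·334.
So P* = -200/-1.28 = 156, and then Q* = 334 - 1.69·156 = 70.4.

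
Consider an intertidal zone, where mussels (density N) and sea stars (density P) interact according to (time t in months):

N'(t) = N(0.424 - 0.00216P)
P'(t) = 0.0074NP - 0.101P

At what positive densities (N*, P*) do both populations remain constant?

Set dP/dt = 0 with P > 0: 0.0074N - 0.101 = 0, so N* = 0.101/0.0074 = 13.6.
Set dN/dt = 0 with N > 0: 0.424 - 0.00216P = 0, so P* = 0.424/0.00216 = 196.

N* ≈ 13.6, P* ≈ 196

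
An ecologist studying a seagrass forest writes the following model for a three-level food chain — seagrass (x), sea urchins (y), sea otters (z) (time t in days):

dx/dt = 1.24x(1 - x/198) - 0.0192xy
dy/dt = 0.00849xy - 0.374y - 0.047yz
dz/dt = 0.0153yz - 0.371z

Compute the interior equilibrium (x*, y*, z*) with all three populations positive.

x* ≈ 124, y* ≈ 24.2, z* ≈ 14.4

From dz/dt = 0: 0.0153y* = 0.371, so y* = 24.2.
From dx/dt = 0: 1.24(1 - x*/198) = 0.0192·24.2, giving x* = 198·(1 - 0.375) = 124.
From dy/dt = 0: 0.00849·124 - 0.374 = 0.047z*, so z* = 0.676/0.047 = 14.4.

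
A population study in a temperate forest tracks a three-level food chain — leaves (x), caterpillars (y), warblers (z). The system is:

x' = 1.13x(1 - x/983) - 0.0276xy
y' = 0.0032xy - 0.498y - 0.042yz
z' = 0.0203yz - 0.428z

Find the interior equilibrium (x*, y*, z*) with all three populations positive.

x* ≈ 477, y* ≈ 21.1, z* ≈ 24.5

From dz/dt = 0: 0.0203y* = 0.428, so y* = 21.1.
From dx/dt = 0: 1.13(1 - x*/983) = 0.0276·21.1, giving x* = 983·(1 - 0.515) = 477.
From dy/dt = 0: 0.0032·477 - 0.498 = 0.042z*, so z* = 1.03/0.042 = 24.5.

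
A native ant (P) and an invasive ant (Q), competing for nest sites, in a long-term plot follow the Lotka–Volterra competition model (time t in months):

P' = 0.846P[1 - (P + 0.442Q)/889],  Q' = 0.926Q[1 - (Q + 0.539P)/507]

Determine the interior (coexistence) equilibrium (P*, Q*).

Setting both brackets to zero gives the nullclines P + 0.442Q = 889 and 0.539P + Q = 507.
Substituting Q = 507 - 0.539P into the first: P(1 - 0.442·0.539) = 889 - 0.442·507.
So P* = 665/0.762 = 873, and then Q* = 507 - 0.539·873 = 36.5.

P* ≈ 873, Q* ≈ 36.5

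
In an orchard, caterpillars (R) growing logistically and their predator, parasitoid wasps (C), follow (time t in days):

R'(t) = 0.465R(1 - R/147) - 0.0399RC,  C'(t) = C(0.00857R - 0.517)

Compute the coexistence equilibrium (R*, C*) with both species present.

From dC/dt = 0 with C > 0: 0.00857R* = 0.517, so R* = 60.3.
Substitute into dR/dt = 0: 0.465(1 - 60.3/147) = 0.0399C*.
The bracket is 0.59, giving C* = 0.274/0.0399 = 6.87.

R* ≈ 60.3, C* ≈ 6.87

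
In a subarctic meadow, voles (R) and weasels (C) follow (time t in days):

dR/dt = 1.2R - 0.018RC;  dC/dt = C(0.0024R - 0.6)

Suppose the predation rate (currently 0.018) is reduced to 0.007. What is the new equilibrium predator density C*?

C* ≈ 171

At the interior fixed point, setting dR/dt = 0 with R > 0 fixes C* = (prey growth rate)/(RC coefficient) — independent of the other coefficients.
With the change, C* = 1.2/0.007 = 171; it rises from 66.7.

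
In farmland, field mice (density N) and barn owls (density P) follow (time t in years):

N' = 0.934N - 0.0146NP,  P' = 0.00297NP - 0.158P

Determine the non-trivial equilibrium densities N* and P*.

Set dP/dt = 0 with P > 0: 0.00297N - 0.158 = 0, so N* = 0.158/0.00297 = 53.2.
Set dN/dt = 0 with N > 0: 0.934 - 0.0146P = 0, so P* = 0.934/0.0146 = 64.

N* ≈ 53.2, P* ≈ 64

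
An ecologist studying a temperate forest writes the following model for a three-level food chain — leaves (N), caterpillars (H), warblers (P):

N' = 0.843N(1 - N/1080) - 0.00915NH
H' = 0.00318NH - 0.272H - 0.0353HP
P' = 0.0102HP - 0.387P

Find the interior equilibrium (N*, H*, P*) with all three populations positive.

N* ≈ 635, H* ≈ 37.9, P* ≈ 49.5

From dP/dt = 0: 0.0102H* = 0.387, so H* = 37.9.
From dN/dt = 0: 0.843(1 - N*/1080) = 0.00915·37.9, giving N* = 1080·(1 - 0.412) = 635.
From dH/dt = 0: 0.00318·635 - 0.272 = 0.0353P*, so P* = 1.75/0.0353 = 49.5.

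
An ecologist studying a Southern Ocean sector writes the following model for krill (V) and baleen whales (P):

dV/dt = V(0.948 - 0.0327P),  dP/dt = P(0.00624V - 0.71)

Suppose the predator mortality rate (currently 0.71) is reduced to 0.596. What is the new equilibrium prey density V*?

V* ≈ 95.5

At the interior fixed point, setting dP/dt = 0 with P > 0 fixes V* = (predator death rate)/(VP coefficient) — independent of the other coefficients.
With the change, V* = 0.596/0.00624 = 95.5; it falls from 114.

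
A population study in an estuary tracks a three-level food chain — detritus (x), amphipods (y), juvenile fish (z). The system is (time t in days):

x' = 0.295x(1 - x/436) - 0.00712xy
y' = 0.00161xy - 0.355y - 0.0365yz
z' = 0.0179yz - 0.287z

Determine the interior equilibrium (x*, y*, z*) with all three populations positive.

x* ≈ 267, y* ≈ 16, z* ≈ 2.06

From dz/dt = 0: 0.0179y* = 0.287, so y* = 16.
From dx/dt = 0: 0.295(1 - x*/436) = 0.00712·16, giving x* = 436·(1 - 0.387) = 267.
From dy/dt = 0: 0.00161·267 - 0.355 = 0.0365z*, so z* = 0.0753/0.0365 = 2.06.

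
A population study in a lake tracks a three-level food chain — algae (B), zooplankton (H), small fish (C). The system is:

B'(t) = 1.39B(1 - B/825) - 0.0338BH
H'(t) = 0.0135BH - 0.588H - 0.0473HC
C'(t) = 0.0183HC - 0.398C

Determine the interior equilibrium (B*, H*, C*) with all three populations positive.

B* ≈ 389, H* ≈ 21.7, C* ≈ 98.5

From dC/dt = 0: 0.0183H* = 0.398, so H* = 21.7.
From dB/dt = 0: 1.39(1 - B*/825) = 0.0338·21.7, giving B* = 825·(1 - 0.529) = 389.
From dH/dt = 0: 0.0135·389 - 0.588 = 0.0473C*, so C* = 4.66/0.0473 = 98.5.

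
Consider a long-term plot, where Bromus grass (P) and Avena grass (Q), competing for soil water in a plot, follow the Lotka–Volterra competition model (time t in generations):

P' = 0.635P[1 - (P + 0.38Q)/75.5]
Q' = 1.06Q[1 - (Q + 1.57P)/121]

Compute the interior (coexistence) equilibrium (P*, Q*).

P* ≈ 73.2, Q* ≈ 6.11

Setting both brackets to zero gives the nullclines P + 0.38Q = 75.5 and 1.57P + Q = 121.
Substituting Q = 121 - 1.57P into the first: P(1 - 0.38·1.57) = 75.5 - 0.38·121.
So P* = 29.5/0.403 = 73.2, and then Q* = 121 - 1.57·73.2 = 6.11.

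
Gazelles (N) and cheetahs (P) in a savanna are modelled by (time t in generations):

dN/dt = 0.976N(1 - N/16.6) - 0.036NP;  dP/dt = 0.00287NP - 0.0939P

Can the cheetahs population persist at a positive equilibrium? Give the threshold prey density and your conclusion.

The predator equation gives dP/dt > 0 only when N > 0.0939/0.00287 = 32.7.
Without the predator, N → K = 16.6. Since 16.6 < 32.7, the predator cannot invade.

Threshold N = 32.7; K < 32.7, so no, the predator goes extinct.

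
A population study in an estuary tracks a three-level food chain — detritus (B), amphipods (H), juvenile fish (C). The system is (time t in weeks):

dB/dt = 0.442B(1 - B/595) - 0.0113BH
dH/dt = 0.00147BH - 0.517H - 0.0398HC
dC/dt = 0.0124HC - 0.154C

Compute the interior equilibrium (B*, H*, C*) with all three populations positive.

From dC/dt = 0: 0.0124H* = 0.154, so H* = 12.4.
From dB/dt = 0: 0.442(1 - B*/595) = 0.0113·12.4, giving B* = 595·(1 - 0.318) = 406.
From dH/dt = 0: 0.00147·406 - 0.517 = 0.0398C*, so C* = 0.0799/0.0398 = 2.01.

B* ≈ 406, H* ≈ 12.4, C* ≈ 2.01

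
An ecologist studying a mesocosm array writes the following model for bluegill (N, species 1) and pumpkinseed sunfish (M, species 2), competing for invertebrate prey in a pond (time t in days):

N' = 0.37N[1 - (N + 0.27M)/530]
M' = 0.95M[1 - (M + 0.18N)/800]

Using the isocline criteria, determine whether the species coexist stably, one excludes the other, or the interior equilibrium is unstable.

Compare the nullcline intercepts: K1/α12 = 530/0.27 = 1960 > K2 = 800; K2/α21 = 800/0.18 = 4440 > K1 = 530.
Since both inequalities hold, each species can invade when rare, so the interior equilibrium is stable.

stable coexistence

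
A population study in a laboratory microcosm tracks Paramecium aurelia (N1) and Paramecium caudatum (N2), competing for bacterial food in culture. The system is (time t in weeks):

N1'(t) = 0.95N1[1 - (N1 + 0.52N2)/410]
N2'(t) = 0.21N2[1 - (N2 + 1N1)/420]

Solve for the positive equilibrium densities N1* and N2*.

N1* ≈ 399, N2* ≈ 20.8

Setting both brackets to zero gives the nullclines N1 + 0.52N2 = 410 and 1N1 + N2 = 420.
Substituting N2 = 420 - 1N1 into the first: N1(1 - 0.52·1) = 410 - 0.52·420.
So N1* = 192/0.48 = 399, and then N2* = 420 - 1·399 = 20.8.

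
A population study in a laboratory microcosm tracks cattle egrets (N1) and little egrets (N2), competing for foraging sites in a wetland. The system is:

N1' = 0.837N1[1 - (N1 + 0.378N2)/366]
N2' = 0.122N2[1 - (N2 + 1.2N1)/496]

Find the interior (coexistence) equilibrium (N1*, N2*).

Setting both brackets to zero gives the nullclines N1 + 0.378N2 = 366 and 1.2N1 + N2 = 496.
Substituting N2 = 496 - 1.2N1 into the first: N1(1 - 0.378·1.2) = 366 - 0.378·496.
So N1* = 179/0.546 = 327, and then N2* = 496 - 1.2·327 = 104.

N1* ≈ 327, N2* ≈ 104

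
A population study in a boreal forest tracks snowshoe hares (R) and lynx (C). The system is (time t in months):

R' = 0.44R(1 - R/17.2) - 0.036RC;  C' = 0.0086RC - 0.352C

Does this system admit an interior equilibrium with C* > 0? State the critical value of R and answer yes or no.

Threshold R = 40.9; K < 40.9, so no, the predator goes extinct.

The predator equation gives dC/dt > 0 only when R > 0.352/0.0086 = 40.9.
Without the predator, R → K = 17.2. Since 17.2 < 40.9, the predator cannot invade.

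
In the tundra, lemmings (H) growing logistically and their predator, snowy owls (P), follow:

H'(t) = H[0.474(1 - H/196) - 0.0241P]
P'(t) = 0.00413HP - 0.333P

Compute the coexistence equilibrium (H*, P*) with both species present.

From dP/dt = 0 with P > 0: 0.00413H* = 0.333, so H* = 80.6.
Substitute into dH/dt = 0: 0.474(1 - 80.6/196) = 0.0241P*.
The bracket is 0.589, giving P* = 0.279/0.0241 = 11.6.

H* ≈ 80.6, P* ≈ 11.6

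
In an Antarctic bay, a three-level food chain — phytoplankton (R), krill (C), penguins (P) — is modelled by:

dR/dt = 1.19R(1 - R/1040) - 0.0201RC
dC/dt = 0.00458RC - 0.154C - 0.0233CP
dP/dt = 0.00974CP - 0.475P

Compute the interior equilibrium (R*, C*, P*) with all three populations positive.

R* ≈ 183, C* ≈ 48.8, P* ≈ 29.4

From dP/dt = 0: 0.00974C* = 0.475, so C* = 48.8.
From dR/dt = 0: 1.19(1 - R*/1040) = 0.0201·48.8, giving R* = 1040·(1 - 0.824) = 183.
From dC/dt = 0: 0.00458·183 - 0.154 = 0.0233P*, so P* = 0.686/0.0233 = 29.4.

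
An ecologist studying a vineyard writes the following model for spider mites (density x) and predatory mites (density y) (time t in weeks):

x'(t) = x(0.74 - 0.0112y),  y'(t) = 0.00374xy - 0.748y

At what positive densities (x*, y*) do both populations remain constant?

Set dy/dt = 0 with y > 0: 0.00374x - 0.748 = 0, so x* = 0.748/0.00374 = 200.
Set dx/dt = 0 with x > 0: 0.74 - 0.0112y = 0, so y* = 0.74/0.0112 = 66.1.

x* ≈ 200, y* ≈ 66.1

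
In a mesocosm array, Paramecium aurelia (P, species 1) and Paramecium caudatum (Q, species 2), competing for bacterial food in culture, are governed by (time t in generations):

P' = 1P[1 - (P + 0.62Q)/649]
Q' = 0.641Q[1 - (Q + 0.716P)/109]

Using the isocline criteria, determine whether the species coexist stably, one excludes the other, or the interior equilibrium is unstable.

species 1 excludes species 2

Compare the nullcline intercepts: K1/α12 = 649/0.62 = 1050 > K2 = 109; K2/α21 = 109/0.716 = 152 < K1 = 649.
Since the inequalities point opposite ways, species 1 can invade but species 2 cannot.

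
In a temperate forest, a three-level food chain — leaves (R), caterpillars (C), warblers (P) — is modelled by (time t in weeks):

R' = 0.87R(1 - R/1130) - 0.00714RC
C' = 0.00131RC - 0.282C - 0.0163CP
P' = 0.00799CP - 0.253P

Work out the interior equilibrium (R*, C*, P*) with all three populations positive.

From dP/dt = 0: 0.00799C* = 0.253, so C* = 31.7.
From dR/dt = 0: 0.87(1 - R*/1130) = 0.00714·31.7, giving R* = 1130·(1 - 0.26) = 836.
From dC/dt = 0: 0.00131·836 - 0.282 = 0.0163P*, so P* = 0.814/0.0163 = 49.9.

R* ≈ 836, C* ≈ 31.7, P* ≈ 49.9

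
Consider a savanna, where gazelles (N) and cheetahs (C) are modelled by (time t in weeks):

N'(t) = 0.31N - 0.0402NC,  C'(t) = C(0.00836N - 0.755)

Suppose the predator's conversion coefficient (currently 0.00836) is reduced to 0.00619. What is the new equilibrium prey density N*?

N* ≈ 122

At the interior fixed point, setting dC/dt = 0 with C > 0 fixes N* = (predator death rate)/(NC coefficient) — independent of the other coefficients.
With the change, N* = 0.755/0.00619 = 122; it rises from 90.3.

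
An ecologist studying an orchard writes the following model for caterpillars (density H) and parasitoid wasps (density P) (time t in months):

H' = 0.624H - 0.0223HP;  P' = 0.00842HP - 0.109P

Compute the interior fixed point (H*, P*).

H* ≈ 12.9, P* ≈ 28

Set dP/dt = 0 with P > 0: 0.00842H - 0.109 = 0, so H* = 0.109/0.00842 = 12.9.
Set dH/dt = 0 with H > 0: 0.624 - 0.0223P = 0, so P* = 0.624/0.0223 = 28.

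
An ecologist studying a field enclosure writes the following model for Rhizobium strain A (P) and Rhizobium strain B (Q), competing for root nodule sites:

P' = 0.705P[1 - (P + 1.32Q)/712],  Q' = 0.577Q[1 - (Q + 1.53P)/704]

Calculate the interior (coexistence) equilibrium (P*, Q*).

Setting both brackets to zero gives the nullclines P + 1.32Q = 712 and 1.53P + Q = 704.
Substituting Q = 704 - 1.53P into the first: P(1 - 1.32·1.53) = 712 - 1.32·704.
So P* = -217/-1.02 = 213, and then Q* = 704 - 1.53·213 = 378.

P* ≈ 213, Q* ≈ 378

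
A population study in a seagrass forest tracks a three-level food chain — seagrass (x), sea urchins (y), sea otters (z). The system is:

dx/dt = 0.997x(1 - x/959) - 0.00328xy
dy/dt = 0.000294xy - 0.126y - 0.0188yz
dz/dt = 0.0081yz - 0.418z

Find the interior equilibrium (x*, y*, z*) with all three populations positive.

From dz/dt = 0: 0.0081y* = 0.418, so y* = 51.6.
From dx/dt = 0: 0.997(1 - x*/959) = 0.00328·51.6, giving x* = 959·(1 - 0.17) = 796.
From dy/dt = 0: 0.000294·796 - 0.126 = 0.0188z*, so z* = 0.108/0.0188 = 5.75.

x* ≈ 796, y* ≈ 51.6, z* ≈ 5.75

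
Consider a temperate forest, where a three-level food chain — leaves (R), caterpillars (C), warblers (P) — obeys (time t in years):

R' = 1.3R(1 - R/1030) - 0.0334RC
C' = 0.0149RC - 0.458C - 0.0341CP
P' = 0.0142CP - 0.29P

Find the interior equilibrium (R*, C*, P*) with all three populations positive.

From dP/dt = 0: 0.0142C* = 0.29, so C* = 20.4.
From dR/dt = 0: 1.3(1 - R*/1030) = 0.0334·20.4, giving R* = 1030·(1 - 0.525) = 490.
From dC/dt = 0: 0.0149·490 - 0.458 = 0.0341P*, so P* = 6.84/0.0341 = 200.

R* ≈ 490, C* ≈ 20.4, P* ≈ 200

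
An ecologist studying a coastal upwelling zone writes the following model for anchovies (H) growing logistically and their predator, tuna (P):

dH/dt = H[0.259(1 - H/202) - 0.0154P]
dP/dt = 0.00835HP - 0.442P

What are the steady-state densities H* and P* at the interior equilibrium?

H* ≈ 52.9, P* ≈ 12.4

From dP/dt = 0 with P > 0: 0.00835H* = 0.442, so H* = 52.9.
Substitute into dH/dt = 0: 0.259(1 - 52.9/202) = 0.0154P*.
The bracket is 0.738, giving P* = 0.191/0.0154 = 12.4.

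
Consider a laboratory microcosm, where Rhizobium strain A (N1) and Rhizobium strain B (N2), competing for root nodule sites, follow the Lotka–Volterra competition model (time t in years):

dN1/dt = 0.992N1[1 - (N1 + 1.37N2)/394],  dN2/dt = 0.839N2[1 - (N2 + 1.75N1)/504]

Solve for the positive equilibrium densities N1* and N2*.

Setting both brackets to zero gives the nullclines N1 + 1.37N2 = 394 and 1.75N1 + N2 = 504.
Substituting N2 = 504 - 1.75N1 into the first: N1(1 - 1.37·1.75) = 394 - 1.37·504.
So N1* = -296/-1.4 = 212, and then N2* = 504 - 1.75·212 = 133.

N1* ≈ 212, N2* ≈ 133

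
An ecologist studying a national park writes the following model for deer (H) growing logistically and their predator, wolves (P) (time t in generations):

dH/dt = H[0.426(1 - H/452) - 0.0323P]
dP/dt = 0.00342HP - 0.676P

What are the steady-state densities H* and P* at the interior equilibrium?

From dP/dt = 0 with P > 0: 0.00342H* = 0.676, so H* = 198.
Substitute into dH/dt = 0: 0.426(1 - 198/452) = 0.0323P*.
The bracket is 0.563, giving P* = 0.24/0.0323 = 7.42.

H* ≈ 198, P* ≈ 7.42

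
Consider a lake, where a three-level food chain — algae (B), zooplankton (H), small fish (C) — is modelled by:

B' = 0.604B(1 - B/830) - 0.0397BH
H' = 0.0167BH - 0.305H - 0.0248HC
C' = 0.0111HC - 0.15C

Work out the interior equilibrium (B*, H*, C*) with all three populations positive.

B* ≈ 92.8, H* ≈ 13.5, C* ≈ 50.2

From dC/dt = 0: 0.0111H* = 0.15, so H* = 13.5.
From dB/dt = 0: 0.604(1 - B*/830) = 0.0397·13.5, giving B* = 830·(1 - 0.888) = 92.8.
From dH/dt = 0: 0.0167·92.8 - 0.305 = 0.0248C*, so C* = 1.24/0.0248 = 50.2.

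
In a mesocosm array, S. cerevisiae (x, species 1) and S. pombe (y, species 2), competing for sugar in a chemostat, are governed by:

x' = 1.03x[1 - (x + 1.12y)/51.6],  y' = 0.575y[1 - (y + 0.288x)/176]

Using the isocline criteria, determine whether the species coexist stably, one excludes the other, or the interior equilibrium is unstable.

species 2 excludes species 1

Compare the nullcline intercepts: K1/α12 = 51.6/1.12 = 46.1 < K2 = 176; K2/α21 = 176/0.288 = 611 > K1 = 51.6.
Since the inequalities point opposite ways, species 2 can invade but species 1 cannot.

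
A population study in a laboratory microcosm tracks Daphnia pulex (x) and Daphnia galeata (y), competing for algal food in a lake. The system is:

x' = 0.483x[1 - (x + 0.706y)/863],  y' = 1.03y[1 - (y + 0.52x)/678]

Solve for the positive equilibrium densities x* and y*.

Setting both brackets to zero gives the nullclines x + 0.706y = 863 and 0.52x + y = 678.
Substituting y = 678 - 0.52x into the first: x(1 - 0.706·0.52) = 863 - 0.706·678.
So x* = 384/0.633 = 607, and then y* = 678 - 0.52·607 = 362.

x* ≈ 607, y* ≈ 362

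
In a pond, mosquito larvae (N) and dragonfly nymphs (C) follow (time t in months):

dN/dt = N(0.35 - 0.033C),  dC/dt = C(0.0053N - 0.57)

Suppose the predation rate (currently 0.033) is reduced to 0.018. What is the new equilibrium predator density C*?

C* ≈ 19.4

At the interior fixed point, setting dN/dt = 0 with N > 0 fixes C* = (prey growth rate)/(NC coefficient) — independent of the other coefficients.
With the change, C* = 0.35/0.018 = 19.4; it rises from 10.6.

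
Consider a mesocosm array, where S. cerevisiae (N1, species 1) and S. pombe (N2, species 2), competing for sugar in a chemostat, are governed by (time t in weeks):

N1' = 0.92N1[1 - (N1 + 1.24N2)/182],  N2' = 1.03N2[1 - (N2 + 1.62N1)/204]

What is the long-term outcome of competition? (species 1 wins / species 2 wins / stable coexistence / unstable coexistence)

Compare the nullcline intercepts: K1/α12 = 182/1.24 = 147 < K2 = 204; K2/α21 = 204/1.62 = 126 < K1 = 182.
Since both are reversed, neither can invade when rare; the interior point is a saddle.

unstable coexistence (outcome depends on initial conditions)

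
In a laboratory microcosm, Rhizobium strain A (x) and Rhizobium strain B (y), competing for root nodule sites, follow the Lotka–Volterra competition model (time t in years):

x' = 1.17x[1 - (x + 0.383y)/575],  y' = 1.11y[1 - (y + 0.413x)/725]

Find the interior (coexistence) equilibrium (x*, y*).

Setting both brackets to zero gives the nullclines x + 0.383y = 575 and 0.413x + y = 725.
Substituting y = 725 - 0.413x into the first: x(1 - 0.383·0.413) = 575 - 0.383·725.
So x* = 297/0.842 = 353, and then y* = 725 - 0.413·353 = 579.

x* ≈ 353, y* ≈ 579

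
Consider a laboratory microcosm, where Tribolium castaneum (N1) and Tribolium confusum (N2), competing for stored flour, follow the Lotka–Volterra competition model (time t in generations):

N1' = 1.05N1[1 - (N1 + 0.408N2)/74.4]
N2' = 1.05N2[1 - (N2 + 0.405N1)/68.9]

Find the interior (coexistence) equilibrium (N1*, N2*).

N1* ≈ 55.5, N2* ≈ 46.4

Setting both brackets to zero gives the nullclines N1 + 0.408N2 = 74.4 and 0.405N1 + N2 = 68.9.
Substituting N2 = 68.9 - 0.405N1 into the first: N1(1 - 0.408·0.405) = 74.4 - 0.408·68.9.
So N1* = 46.3/0.835 = 55.5, and then N2* = 68.9 - 0.405·55.5 = 46.4.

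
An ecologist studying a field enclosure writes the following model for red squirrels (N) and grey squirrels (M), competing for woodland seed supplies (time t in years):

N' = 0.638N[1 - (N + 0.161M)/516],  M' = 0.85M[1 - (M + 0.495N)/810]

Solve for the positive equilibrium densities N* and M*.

Setting both brackets to zero gives the nullclines N + 0.161M = 516 and 0.495N + M = 810.
Substituting M = 810 - 0.495N into the first: N(1 - 0.161·0.495) = 516 - 0.161·810.
So N* = 386/0.92 = 419, and then M* = 810 - 0.495·419 = 603.

N* ≈ 419, M* ≈ 603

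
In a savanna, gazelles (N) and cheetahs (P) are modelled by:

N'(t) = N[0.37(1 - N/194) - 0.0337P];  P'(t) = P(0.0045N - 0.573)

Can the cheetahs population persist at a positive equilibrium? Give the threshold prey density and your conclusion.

The predator equation gives dP/dt > 0 only when N > 0.573/0.0045 = 127.
Without the predator, N → K = 194. Since 194 > 127, the predator can invade and persist.

Threshold N = 127; K > 127, so yes, the predator persists.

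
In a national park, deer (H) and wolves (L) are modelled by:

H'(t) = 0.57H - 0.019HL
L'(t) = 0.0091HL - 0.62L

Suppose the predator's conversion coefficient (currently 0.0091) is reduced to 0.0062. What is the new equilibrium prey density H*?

H* ≈ 100

At the interior fixed point, setting dL/dt = 0 with L > 0 fixes H* = (predator death rate)/(HL coefficient) — independent of the other coefficients.
With the change, H* = 0.62/0.0062 = 100; it rises from 68.1.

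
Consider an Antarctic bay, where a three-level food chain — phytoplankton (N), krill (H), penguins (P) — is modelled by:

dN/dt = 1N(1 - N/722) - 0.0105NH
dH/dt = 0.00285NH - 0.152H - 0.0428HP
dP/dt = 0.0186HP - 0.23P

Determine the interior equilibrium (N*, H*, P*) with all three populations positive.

N* ≈ 628, H* ≈ 12.4, P* ≈ 38.3

From dP/dt = 0: 0.0186H* = 0.23, so H* = 12.4.
From dN/dt = 0: 1(1 - N*/722) = 0.0105·12.4, giving N* = 722·(1 - 0.13) = 628.
From dH/dt = 0: 0.00285·628 - 0.152 = 0.0428P*, so P* = 1.64/0.0428 = 38.3.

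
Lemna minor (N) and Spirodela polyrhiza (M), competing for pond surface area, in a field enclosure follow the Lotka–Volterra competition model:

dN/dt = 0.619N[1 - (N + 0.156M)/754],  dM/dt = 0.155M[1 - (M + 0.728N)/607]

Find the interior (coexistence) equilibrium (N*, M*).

N* ≈ 744, M* ≈ 65.5

Setting both brackets to zero gives the nullclines N + 0.156M = 754 and 0.728N + M = 607.
Substituting M = 607 - 0.728N into the first: N(1 - 0.156·0.728) = 754 - 0.156·607.
So N* = 659/0.886 = 744, and then M* = 607 - 0.728·744 = 65.5.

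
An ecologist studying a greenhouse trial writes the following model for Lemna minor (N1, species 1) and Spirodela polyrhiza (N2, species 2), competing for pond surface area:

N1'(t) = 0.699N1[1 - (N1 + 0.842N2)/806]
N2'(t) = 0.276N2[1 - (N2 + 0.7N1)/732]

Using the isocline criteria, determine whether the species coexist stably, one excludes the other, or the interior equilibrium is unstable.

stable coexistence

Compare the nullcline intercepts: K1/α12 = 806/0.842 = 957 > K2 = 732; K2/α21 = 732/0.7 = 1050 > K1 = 806.
Since both inequalities hold, each species can invade when rare, so the interior equilibrium is stable.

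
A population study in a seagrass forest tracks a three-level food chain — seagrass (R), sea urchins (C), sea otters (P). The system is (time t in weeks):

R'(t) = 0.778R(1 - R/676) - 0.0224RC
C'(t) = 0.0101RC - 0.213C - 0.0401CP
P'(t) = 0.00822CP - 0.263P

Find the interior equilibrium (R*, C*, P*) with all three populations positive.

From dP/dt = 0: 0.00822C* = 0.263, so C* = 32.
From dR/dt = 0: 0.778(1 - R*/676) = 0.0224·32, giving R* = 676·(1 - 0.921) = 53.3.
From dC/dt = 0: 0.0101·53.3 - 0.213 = 0.0401P*, so P* = 0.325/0.0401 = 8.11.

R* ≈ 53.3, C* ≈ 32, P* ≈ 8.11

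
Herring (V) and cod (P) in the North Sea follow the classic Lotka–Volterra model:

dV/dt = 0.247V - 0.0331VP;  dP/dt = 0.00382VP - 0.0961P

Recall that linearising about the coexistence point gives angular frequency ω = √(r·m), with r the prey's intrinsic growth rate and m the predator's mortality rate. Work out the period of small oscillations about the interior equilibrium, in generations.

T ≈ 40.8 generations

Here r = 0.247 and m = 0.0961, so r·m = 0.0237.
ω = √0.0237 = 0.154 per generation, hence T = 2π/ω ≈ 40.8 generations.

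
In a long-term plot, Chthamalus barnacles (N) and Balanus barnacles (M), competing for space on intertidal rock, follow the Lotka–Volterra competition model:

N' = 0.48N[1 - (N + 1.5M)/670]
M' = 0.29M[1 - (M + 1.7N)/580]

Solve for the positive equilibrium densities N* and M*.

N* ≈ 129, M* ≈ 361

Setting both brackets to zero gives the nullclines N + 1.5M = 670 and 1.7N + M = 580.
Substituting M = 580 - 1.7N into the first: N(1 - 1.5·1.7) = 670 - 1.5·580.
So N* = -200/-1.55 = 129, and then M* = 580 - 1.7·129 = 361.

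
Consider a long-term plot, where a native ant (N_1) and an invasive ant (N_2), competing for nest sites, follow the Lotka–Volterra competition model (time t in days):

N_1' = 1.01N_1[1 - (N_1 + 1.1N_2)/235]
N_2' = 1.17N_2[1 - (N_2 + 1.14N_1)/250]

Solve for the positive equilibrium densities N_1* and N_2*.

Setting both brackets to zero gives the nullclines N_1 + 1.1N_2 = 235 and 1.14N_1 + N_2 = 250.
Substituting N_2 = 250 - 1.14N_1 into the first: N_1(1 - 1.1·1.14) = 235 - 1.1·250.
So N_1* = -40/-0.254 = 157, and then N_2* = 250 - 1.14·157 = 70.5.

N_1* ≈ 157, N_2* ≈ 70.5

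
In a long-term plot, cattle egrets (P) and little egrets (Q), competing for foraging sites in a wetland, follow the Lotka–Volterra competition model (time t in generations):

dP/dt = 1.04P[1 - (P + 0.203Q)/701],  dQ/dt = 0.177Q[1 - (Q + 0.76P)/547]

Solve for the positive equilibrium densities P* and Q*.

Setting both brackets to zero gives the nullclines P + 0.203Q = 701 and 0.76P + Q = 547.
Substituting Q = 547 - 0.76P into the first: P(1 - 0.203·0.76) = 701 - 0.203·547.
So P* = 590/0.846 = 698, and then Q* = 547 - 0.76·698 = 16.8.

P* ≈ 698, Q* ≈ 16.8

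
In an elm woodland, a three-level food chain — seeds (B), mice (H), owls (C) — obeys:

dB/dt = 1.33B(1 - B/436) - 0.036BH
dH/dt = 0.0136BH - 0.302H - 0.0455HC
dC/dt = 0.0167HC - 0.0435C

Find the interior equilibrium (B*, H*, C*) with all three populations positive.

B* ≈ 405, H* ≈ 2.6, C* ≈ 114

From dC/dt = 0: 0.0167H* = 0.0435, so H* = 2.6.
From dB/dt = 0: 1.33(1 - B*/436) = 0.036·2.6, giving B* = 436·(1 - 0.0705) = 405.
From dH/dt = 0: 0.0136·405 - 0.302 = 0.0455C*, so C* = 5.21/0.0455 = 114.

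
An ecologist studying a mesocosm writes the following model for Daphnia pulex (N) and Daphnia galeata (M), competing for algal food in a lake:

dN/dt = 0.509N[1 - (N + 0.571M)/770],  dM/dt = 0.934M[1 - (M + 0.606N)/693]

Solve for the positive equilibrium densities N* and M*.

N* ≈ 572, M* ≈ 346

Setting both brackets to zero gives the nullclines N + 0.571M = 770 and 0.606N + M = 693.
Substituting M = 693 - 0.606N into the first: N(1 - 0.571·0.606) = 770 - 0.571·693.
So N* = 374/0.654 = 572, and then M* = 693 - 0.606·572 = 346.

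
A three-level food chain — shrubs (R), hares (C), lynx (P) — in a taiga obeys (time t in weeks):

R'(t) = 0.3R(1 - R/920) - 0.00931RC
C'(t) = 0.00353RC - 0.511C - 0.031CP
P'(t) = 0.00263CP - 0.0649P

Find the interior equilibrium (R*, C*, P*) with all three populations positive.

R* ≈ 215, C* ≈ 24.7, P* ≈ 8.05

From dP/dt = 0: 0.00263C* = 0.0649, so C* = 24.7.
From dR/dt = 0: 0.3(1 - R*/920) = 0.00931·24.7, giving R* = 920·(1 - 0.766) = 215.
From dC/dt = 0: 0.00353·215 - 0.511 = 0.031P*, so P* = 0.25/0.031 = 8.05.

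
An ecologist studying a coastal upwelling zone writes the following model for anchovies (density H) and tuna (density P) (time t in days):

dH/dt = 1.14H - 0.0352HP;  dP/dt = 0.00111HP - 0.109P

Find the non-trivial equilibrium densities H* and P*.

Set dP/dt = 0 with P > 0: 0.00111H - 0.109 = 0, so H* = 0.109/0.00111 = 98.2.
Set dH/dt = 0 with H > 0: 1.14 - 0.0352P = 0, so P* = 1.14/0.0352 = 32.4.

H* ≈ 98.2, P* ≈ 32.4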